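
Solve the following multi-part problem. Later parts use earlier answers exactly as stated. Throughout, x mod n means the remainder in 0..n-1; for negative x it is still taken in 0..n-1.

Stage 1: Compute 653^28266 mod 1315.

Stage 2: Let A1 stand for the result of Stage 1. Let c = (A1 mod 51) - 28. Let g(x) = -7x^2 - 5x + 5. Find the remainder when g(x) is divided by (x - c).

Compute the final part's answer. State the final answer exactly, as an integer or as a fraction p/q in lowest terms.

-2695

Stage 1: squarings mod 1315: 653^1=653, 653^2=349, 653^4=821, 653^8=761, 653^16=521, 653^32=551, 653^64=1151, 653^128=596, 653^256=166, 653^512=1256, 653^1024=851, 653^2048=951, 653^4096=996, 653^8192=506, 653^16384=926; 653^28266 = 653^2 * 653^8 * 653^32 * 653^64 * 653^512 * 653^1024 * 653^2048 * 653^8192 * 653^16384 = 824 (mod 1315); answer 824
Stage 2: A1 = 824; c = -20; remainder = value at the root: -7*(-20)^2 - 5*(-20)^1 + 5 = (-2800) + (100) + (5) = -2695; answer -2695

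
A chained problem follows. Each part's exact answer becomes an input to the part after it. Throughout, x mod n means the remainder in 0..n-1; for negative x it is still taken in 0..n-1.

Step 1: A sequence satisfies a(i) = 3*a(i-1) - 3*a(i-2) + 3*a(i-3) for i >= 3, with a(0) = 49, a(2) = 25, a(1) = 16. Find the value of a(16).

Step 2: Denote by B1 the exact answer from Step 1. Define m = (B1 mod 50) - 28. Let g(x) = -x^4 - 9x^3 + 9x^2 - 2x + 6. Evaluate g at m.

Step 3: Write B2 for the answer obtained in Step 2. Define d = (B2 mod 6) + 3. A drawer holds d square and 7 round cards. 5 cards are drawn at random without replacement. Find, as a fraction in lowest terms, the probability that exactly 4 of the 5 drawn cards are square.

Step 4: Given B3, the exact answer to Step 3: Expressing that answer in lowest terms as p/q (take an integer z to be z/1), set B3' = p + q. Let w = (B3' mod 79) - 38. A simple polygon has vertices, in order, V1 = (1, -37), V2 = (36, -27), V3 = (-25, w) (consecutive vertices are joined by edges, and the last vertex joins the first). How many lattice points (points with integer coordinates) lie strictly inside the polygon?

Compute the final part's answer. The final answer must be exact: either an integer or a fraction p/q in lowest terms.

1317

Step 1: a(3) = 3*(25) - 3*(16) + 3*(49) = 174; iterating: a(3)=174, a(4)=495, a(5)=1038, a(6)=2151, a(7)=4824, a(8)=11133, a(9)=25380, a(10)=57213, a(11)=128898, a(12)=291195, a(13)=658530, a(14)=1488699, a(15)=3364092, a(16)=7601769; answer 7601769
Step 2: B1 = 7601769; m = -9; -1*(-9)^4 - 9*(-9)^3 + 9*(-9)^2 - 2*(-9)^1 + 6 = (-6561) + (6561) + (729) + (18) + (6) = 753; answer 753
Step 3: B2 = 753; d = 6; total draws C(13,5) = 1287; favorable C(6,4)*C(7,1) = 105; P = 35/429; answer 35/429
Step 4: B3 = 35/429; threaded value p + q = 464; w = 31; cross terms: (1*-27 - 36*-37)=1305, (36*31 - -25*-27)=441, (-25*-37 - 1*31)=894; twice the area = |2640| = 2640; area = 1320; boundary points = 5 + 1 + 2 = 8; strictly interior points = area - boundary/2 + 1 = 1317; answer 1317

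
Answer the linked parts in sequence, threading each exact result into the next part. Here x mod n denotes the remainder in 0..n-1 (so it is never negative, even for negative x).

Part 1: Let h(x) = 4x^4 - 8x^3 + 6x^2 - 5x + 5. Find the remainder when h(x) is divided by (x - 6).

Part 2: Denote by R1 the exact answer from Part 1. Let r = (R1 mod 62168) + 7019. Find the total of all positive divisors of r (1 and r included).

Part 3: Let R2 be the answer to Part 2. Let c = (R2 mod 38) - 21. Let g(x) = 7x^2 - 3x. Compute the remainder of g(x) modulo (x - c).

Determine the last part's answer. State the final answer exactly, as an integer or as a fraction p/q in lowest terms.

2074

Part 1: remainder = value at the root: 4*(6)^4 - 8*(6)^3 + 6*(6)^2 - 5*(6)^1 + 5 = (5184) + (-1728) + (216) + (-30) + (5) = 3647; answer 3647
Part 2: R1 = 3647; r = 10666; 10666 = 2 * 5333; sigma = (1 + 2) * (1 + 5333) = 3 * 5334 = 16002; answer 16002
Part 3: R2 = 16002; c = -17; remainder = value at the root: 7*(-17)^2 - 3*(-17)^1 = (2023) + (51) = 2074; answer 2074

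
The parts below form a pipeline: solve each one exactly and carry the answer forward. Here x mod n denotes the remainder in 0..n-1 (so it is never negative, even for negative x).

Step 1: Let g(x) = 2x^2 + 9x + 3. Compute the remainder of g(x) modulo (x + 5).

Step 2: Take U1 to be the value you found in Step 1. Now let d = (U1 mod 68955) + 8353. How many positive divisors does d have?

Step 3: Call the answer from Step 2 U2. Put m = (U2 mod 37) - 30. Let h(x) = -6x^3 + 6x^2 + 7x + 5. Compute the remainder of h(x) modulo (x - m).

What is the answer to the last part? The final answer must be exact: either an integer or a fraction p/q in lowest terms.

86237

Step 1: remainder = value at the root: 2*(-5)^2 + 9*(-5)^1 + 3 = (50) + (-45) + (3) = 8; answer 8
Step 2: U1 = 8; d = 8361; 8361 = 3^2 * 929; number of divisors = (2+1) * (1+1) = 6; answer 6
Step 3: U2 = 6; m = -24; remainder = value at the root: -6*(-24)^3 + 6*(-24)^2 + 7*(-24)^1 + 5 = (82944) + (3456) + (-168) + (5) = 86237; answer 86237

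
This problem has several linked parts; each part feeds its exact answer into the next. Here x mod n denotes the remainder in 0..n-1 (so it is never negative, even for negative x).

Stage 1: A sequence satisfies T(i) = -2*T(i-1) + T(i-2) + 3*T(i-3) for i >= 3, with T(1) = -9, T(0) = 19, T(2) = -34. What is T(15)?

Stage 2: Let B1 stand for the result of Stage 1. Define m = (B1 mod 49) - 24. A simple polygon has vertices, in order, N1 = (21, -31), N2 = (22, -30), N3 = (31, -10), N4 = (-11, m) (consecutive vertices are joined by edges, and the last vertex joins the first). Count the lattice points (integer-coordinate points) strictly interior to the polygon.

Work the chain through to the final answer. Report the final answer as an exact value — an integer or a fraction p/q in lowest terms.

Stage 1: T(3) = -2*(-34) + 1*(-9) + 3*(19) = 116; iterating: T(3)=116, T(4)=-293, T(5)=600, T(6)=-1145, T(7)=2011, T(8)=-3367, T(9)=5310, T(10)=-7954, T(11)=11117, T(12)=-14258, T(13)=15771, T(14)=-12449, T(15)=-2105; answer -2105
Stage 2: B1 = -2105; m = -22; cross terms: (21*-30 - 22*-31)=52, (22*-10 - 31*-30)=710, (31*-22 - -11*-10)=-792, (-11*-31 - 21*-22)=803; twice the area = |773| = 773; area = 773/2; boundary points = 1 + 1 + 6 + 1 = 9; strictly interior points = area - boundary/2 + 1 = 383; answer 383

383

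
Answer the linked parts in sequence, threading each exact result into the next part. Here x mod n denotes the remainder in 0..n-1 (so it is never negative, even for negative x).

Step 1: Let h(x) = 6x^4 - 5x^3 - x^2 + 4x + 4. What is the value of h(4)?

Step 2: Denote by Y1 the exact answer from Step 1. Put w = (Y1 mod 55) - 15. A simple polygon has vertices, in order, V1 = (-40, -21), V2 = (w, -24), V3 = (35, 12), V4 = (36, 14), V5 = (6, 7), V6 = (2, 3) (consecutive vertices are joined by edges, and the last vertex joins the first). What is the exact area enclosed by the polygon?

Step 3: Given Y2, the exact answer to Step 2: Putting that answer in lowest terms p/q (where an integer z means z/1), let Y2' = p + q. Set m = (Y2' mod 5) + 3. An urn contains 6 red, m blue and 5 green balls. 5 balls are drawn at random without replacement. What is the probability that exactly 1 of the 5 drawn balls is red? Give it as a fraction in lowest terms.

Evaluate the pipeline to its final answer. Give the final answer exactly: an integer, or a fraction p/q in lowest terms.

30/143

Step 1: 6*(4)^4 - 5*(4)^3 - 1*(4)^2 + 4*(4)^1 + 4 = (1536) + (-320) + (-16) + (16) + (4) = 1220; answer 1220
Step 2: Y1 = 1220; w = -5; cross terms: (-40*-24 - -5*-21)=855, (-5*12 - 35*-24)=780, (35*14 - 36*12)=58, (36*7 - 6*14)=168, (6*3 - 2*7)=4, (2*-21 - -40*3)=78; twice the area = |1943| = 1943; area = 1943/2; answer 1943/2
Step 3: Y2 = 1943/2; threaded value p + q = 1945; m = 3; total draws C(14,5) = 2002; favorable C(6,1)*C(8,4) = 420; P = 30/143; answer 30/143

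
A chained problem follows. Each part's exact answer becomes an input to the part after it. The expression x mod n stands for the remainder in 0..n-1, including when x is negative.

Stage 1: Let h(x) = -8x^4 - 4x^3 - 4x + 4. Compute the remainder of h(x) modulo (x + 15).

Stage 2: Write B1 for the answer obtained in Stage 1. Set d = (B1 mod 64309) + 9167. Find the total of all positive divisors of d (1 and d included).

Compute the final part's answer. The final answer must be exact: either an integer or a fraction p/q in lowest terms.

Stage 1: remainder = value at the root: -8*(-15)^4 - 4*(-15)^3 - 4*(-15)^1 + 4 = (-405000) + (13500) + (60) + (4) = -391436; answer -391436
Stage 2: B1 = -391436; d = 67894; 67894 = 2 * 83 * 409; sigma = (1 + 2) * (1 + 83) * (1 + 409) = 3 * 84 * 410 = 103320; answer 103320

103320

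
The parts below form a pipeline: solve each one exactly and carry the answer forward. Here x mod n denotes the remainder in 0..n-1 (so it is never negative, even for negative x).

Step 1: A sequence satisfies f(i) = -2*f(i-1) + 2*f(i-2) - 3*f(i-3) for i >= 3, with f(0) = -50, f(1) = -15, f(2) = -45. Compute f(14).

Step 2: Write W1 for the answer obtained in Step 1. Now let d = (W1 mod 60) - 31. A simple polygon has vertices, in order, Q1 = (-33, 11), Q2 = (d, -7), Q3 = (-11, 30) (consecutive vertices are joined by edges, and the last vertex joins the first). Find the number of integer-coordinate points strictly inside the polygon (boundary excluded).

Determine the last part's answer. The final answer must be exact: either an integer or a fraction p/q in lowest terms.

Step 1: f(3) = -2*(-45) + 2*(-15) - 3*(-50) = 210; iterating: f(3)=210, f(4)=-465, f(5)=1485, f(6)=-4530, f(7)=13425, f(8)=-40365, f(9)=121170, f(10)=-363345, f(11)=1090125, f(12)=-3270450, f(13)=9811185, f(14)=-29433645; answer -29433645
Step 2: W1 = -29433645; d = -16; cross terms: (-33*-7 - -16*11)=407, (-16*30 - -11*-7)=-557, (-11*11 - -33*30)=869; twice the area = |719| = 719; area = 719/2; boundary points = 1 + 1 + 1 = 3; strictly interior points = area - boundary/2 + 1 = 359; answer 359

359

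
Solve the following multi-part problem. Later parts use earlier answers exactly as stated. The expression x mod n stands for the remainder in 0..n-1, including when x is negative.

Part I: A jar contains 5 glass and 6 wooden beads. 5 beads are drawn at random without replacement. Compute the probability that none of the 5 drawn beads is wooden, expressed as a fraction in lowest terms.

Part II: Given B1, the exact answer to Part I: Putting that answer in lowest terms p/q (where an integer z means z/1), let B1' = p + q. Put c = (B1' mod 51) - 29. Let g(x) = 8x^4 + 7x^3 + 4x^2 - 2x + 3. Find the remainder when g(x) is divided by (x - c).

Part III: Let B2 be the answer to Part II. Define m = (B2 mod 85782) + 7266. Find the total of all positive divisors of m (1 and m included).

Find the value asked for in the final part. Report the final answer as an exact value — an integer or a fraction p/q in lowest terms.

35280

Part I: total draws C(11,5) = 462; favorable C(5,5) = 1; P = 1/462; answer 1/462
Part II: B1 = 1/462; threaded value p + q = 463; c = -25; remainder = value at the root: 8*(-25)^4 + 7*(-25)^3 + 4*(-25)^2 - 2*(-25)^1 + 3 = (3125000) + (-109375) + (2500) + (50) + (3) = 3018178; answer 3018178
Part III: B2 = 3018178; m = 23074; 23074 = 2 * 83 * 139; sigma = (1 + 2) * (1 + 83) * (1 + 139) = 3 * 84 * 140 = 35280; answer 35280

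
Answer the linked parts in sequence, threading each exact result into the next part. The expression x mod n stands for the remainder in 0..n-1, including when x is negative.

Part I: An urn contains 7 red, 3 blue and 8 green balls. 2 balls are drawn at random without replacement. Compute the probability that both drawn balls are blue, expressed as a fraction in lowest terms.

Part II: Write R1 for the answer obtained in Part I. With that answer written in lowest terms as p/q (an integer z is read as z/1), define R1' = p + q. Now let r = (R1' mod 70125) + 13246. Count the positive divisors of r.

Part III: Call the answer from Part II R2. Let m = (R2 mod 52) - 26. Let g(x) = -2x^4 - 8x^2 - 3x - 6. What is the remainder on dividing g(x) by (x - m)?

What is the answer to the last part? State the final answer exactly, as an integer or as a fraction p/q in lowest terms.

Part I: total draws C(18,2) = 153; favorable C(3,2) = 3; P = 1/51; answer 1/51
Part II: R1 = 1/51; threaded value p + q = 52; r = 13298; 13298 = 2 * 61 * 109; number of divisors = (1+1) * (1+1) * (1+1) = 8; answer 8
Part III: R2 = 8; m = -18; remainder = value at the root: -2*(-18)^4 - 8*(-18)^2 - 3*(-18)^1 - 6 = (-209952) + (-2592) + (54) + (-6) = -212496; answer -212496

-212496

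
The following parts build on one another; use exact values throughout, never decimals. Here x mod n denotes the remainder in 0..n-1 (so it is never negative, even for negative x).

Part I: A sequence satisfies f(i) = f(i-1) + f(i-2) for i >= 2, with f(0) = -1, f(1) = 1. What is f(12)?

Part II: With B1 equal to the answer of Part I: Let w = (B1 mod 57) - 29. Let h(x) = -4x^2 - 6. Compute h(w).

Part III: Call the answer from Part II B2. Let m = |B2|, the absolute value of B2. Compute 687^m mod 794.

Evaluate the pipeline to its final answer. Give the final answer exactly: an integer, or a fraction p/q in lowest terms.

523

Part I: f(2) = 1*(1) + 1*(-1) = 0; iterating: f(2)=0, f(3)=1, f(4)=1, f(5)=2, f(6)=3, f(7)=5, f(8)=8, f(9)=13, f(10)=21, f(11)=34, f(12)=55; answer 55
Part II: B1 = 55; w = 26; -4*(26)^2 - 6 = (-2704) + (-6) = -2710; answer -2710
Part III: B2 = -2710; m = 2710; squarings mod 794: 687^1=687, 687^2=333, 687^4=523, 687^8=393, 687^16=413, 687^32=653, 687^64=31, 687^128=167, 687^256=99, 687^512=273, 687^1024=687, 687^2048=333; 687^2710 = 687^2 * 687^4 * 687^16 * 687^128 * 687^512 * 687^2048 = 523 (mod 794); answer 523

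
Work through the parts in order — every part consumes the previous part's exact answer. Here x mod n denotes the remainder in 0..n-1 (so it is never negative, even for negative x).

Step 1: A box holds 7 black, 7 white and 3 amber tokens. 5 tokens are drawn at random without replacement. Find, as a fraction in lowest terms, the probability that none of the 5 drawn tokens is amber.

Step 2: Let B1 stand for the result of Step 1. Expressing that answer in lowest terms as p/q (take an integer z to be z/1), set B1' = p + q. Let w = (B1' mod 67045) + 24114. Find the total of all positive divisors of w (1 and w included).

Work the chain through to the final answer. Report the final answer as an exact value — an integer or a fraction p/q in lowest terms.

Step 1: total draws C(17,5) = 6188; favorable C(14,5) = 2002; P = 11/34; answer 11/34
Step 2: B1 = 11/34; threaded value p + q = 45; w = 24159; 24159 = 3 * 8053; sigma = (1 + 3) * (1 + 8053) = 4 * 8054 = 32216; answer 32216

32216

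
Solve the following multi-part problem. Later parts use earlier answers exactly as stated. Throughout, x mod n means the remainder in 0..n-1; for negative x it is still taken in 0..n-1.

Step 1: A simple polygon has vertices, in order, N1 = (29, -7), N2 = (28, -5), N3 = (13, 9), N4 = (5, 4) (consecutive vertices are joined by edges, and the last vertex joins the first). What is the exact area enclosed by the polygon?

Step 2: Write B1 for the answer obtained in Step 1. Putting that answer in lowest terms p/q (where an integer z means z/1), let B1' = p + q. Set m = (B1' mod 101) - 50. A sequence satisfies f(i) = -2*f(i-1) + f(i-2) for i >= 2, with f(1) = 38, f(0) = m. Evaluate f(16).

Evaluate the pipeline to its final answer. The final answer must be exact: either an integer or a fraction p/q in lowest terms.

Step 1: cross terms: (29*-5 - 28*-7)=51, (28*9 - 13*-5)=317, (13*4 - 5*9)=7, (5*-7 - 29*4)=-151; twice the area = |224| = 224; area = 112; answer 112
Step 2: B1 = 112; threaded value p + q = 113; m = -38; f(2) = -2*(38) + 1*(-38) = -114; iterating: f(2)=-114, f(3)=266, f(4)=-646, f(5)=1558, f(6)=-3762, f(7)=9082, f(8)=-21926, f(9)=52934, f(10)=-127794, f(11)=308522, f(12)=-744838, f(13)=1798198, f(14)=-4341234, f(15)=10480666, f(16)=-25302566; answer -25302566

-25302566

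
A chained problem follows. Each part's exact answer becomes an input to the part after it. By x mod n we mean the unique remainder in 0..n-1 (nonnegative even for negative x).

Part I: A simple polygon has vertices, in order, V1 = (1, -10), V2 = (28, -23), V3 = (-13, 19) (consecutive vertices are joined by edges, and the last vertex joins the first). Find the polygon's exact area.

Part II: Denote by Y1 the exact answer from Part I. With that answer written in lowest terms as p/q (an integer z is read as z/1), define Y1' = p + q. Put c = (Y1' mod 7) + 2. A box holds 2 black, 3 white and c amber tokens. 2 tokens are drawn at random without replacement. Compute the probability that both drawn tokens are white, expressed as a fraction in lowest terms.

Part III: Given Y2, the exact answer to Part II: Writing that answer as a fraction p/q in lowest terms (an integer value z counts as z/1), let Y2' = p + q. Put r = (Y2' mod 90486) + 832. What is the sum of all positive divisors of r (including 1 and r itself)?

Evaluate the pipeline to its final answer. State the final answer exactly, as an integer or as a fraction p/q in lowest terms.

864

Part I: cross terms: (1*-23 - 28*-10)=257, (28*19 - -13*-23)=233, (-13*-10 - 1*19)=111; twice the area = |601| = 601; area = 601/2; answer 601/2
Part II: Y1 = 601/2; threaded value p + q = 603; c = 3; total draws C(8,2) = 28; favorable C(3,2) = 3; P = 3/28; answer 3/28
Part III: Y2 = 3/28; threaded value p + q = 31; r = 863; 863 is prime, so its only divisors are 1 and 863; sigma = 1 + 863 = 864; answer 864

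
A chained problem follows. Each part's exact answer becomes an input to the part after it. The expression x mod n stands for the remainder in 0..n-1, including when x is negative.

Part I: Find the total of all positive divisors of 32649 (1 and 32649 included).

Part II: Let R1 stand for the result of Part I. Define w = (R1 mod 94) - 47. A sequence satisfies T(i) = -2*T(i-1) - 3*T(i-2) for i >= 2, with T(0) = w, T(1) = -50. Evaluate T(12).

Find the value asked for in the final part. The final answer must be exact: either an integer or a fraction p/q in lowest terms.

-49037

Part I: 32649 = 3 * 10883; sigma = (1 + 3) * (1 + 10883) = 4 * 10884 = 43536; answer 43536
Part II: R1 = 43536; w = -33; T(2) = -2*(-50) - 3*(-33) = 199; iterating: T(2)=199, T(3)=-248, T(4)=-101, T(5)=946, T(6)=-1589, T(7)=340, T(8)=4087, T(9)=-9194, T(10)=6127, T(11)=15328, T(12)=-49037; answer -49037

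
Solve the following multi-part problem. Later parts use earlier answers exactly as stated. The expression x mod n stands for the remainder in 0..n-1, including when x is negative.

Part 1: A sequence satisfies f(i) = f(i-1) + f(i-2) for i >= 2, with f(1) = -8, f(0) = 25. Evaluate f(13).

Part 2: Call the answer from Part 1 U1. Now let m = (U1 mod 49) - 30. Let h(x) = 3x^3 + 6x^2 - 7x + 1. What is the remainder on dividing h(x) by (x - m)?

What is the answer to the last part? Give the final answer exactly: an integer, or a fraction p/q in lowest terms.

-1637

Part 1: f(2) = 1*(-8) + 1*(25) = 17; iterating: f(2)=17, f(3)=9, f(4)=26, f(5)=35, f(6)=61, f(7)=96, f(8)=157, f(9)=253, f(10)=410, f(11)=663, f(12)=1073, f(13)=1736; answer 1736
Part 2: U1 = 1736; m = -9; remainder = value at the root: 3*(-9)^3 + 6*(-9)^2 - 7*(-9)^1 + 1 = (-2187) + (486) + (63) + (1) = -1637; answer -1637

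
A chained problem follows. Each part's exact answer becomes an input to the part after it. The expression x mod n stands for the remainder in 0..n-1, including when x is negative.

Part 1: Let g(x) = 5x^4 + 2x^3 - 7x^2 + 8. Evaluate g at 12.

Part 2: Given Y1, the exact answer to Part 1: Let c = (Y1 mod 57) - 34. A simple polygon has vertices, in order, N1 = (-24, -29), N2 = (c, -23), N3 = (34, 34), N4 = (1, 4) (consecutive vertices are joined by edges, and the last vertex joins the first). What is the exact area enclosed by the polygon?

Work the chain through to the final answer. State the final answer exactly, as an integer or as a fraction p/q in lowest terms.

Part 1: 5*(12)^4 + 2*(12)^3 - 7*(12)^2 + 8 = (103680) + (3456) + (-1008) + (8) = 106136; answer 106136
Part 2: Y1 = 106136; c = -32; cross terms: (-24*-23 - -32*-29)=-376, (-32*34 - 34*-23)=-306, (34*4 - 1*34)=102, (1*-29 - -24*4)=67; twice the area = |-513| = 513; area = 513/2; answer 513/2

513/2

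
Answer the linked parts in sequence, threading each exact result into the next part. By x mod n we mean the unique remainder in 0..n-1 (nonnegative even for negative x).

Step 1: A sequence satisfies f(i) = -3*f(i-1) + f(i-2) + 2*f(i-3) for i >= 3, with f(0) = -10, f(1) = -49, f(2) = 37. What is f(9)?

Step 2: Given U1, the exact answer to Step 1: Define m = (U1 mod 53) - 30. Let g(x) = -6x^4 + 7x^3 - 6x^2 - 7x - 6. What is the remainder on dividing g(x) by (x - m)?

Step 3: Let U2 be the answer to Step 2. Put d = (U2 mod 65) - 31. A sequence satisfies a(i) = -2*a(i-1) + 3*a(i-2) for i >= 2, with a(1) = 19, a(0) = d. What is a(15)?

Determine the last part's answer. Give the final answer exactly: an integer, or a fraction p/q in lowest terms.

Step 1: f(3) = -3*(37) + 1*(-49) + 2*(-10) = -180; iterating: f(3)=-180, f(4)=479, f(5)=-1543, f(6)=4748, f(7)=-14829, f(8)=46149, f(9)=-143780; answer -143780
Step 2: U1 = -143780; m = -21; remainder = value at the root: -6*(-21)^4 + 7*(-21)^3 - 6*(-21)^2 - 7*(-21)^1 - 6 = (-1166886) + (-64827) + (-2646) + (147) + (-6) = -1234218; answer -1234218
Step 3: U2 = -1234218; d = -29; a(2) = -2*(19) + 3*(-29) = -125; iterating: a(2)=-125, a(3)=307, a(4)=-989, a(5)=2899, a(6)=-8765, a(7)=26227, a(8)=-78749, a(9)=236179, a(10)=-708605, a(11)=2125747, a(12)=-6377309, a(13)=19131859, a(14)=-57395645, a(15)=172186867; answer 172186867

172186867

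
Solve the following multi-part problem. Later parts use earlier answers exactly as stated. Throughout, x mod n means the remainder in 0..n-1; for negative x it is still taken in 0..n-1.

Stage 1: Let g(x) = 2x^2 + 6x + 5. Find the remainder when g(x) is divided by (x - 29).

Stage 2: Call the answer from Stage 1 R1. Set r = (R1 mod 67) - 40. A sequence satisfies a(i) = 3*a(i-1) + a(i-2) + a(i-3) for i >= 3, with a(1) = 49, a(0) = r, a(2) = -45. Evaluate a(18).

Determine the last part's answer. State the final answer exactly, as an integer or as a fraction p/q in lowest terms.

Stage 1: remainder = value at the root: 2*(29)^2 + 6*(29)^1 + 5 = (1682) + (174) + (5) = 1861; answer 1861
Stage 2: R1 = 1861; r = 12; a(3) = 3*(-45) + 1*(49) + 1*(12) = -74; iterating: a(3)=-74, a(4)=-218, a(5)=-773, a(6)=-2611, a(7)=-8824, a(8)=-29856, a(9)=-101003, a(10)=-341689, a(11)=-1155926, a(12)=-3910470, a(13)=-13229025, a(14)=-44753471, a(15)=-151399908, a(16)=-512182220, a(17)=-1732700039, a(18)=-5861682245; answer -5861682245

-5861682245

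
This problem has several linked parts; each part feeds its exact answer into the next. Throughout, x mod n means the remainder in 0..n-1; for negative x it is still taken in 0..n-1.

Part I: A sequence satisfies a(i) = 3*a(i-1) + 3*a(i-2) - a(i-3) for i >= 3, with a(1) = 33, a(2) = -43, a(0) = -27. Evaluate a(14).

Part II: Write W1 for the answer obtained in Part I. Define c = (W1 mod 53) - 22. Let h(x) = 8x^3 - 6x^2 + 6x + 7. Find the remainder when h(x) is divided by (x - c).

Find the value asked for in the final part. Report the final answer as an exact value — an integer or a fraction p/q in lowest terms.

-281

Part I: a(3) = 3*(-43) + 3*(33) - 1*(-27) = -3; iterating: a(3)=-3, a(4)=-171, a(5)=-479, a(6)=-1947, a(7)=-7107, a(8)=-26683, a(9)=-99423, a(10)=-371211, a(11)=-1385219, a(12)=-5169867, a(13)=-19294047, a(14)=-72006523; answer -72006523
Part II: W1 = -72006523; c = -3; remainder = value at the root: 8*(-3)^3 - 6*(-3)^2 + 6*(-3)^1 + 7 = (-216) + (-54) + (-18) + (7) = -281; answer -281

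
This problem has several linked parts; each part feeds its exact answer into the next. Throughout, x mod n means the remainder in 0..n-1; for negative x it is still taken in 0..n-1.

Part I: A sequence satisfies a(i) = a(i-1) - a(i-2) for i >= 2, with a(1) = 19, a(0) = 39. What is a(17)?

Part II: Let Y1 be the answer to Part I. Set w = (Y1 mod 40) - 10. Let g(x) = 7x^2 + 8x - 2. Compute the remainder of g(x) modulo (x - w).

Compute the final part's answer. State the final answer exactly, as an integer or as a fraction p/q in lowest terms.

778

Part I: a(2) = 1*(19) - 1*(39) = -20; iterating: a(2)=-20, a(3)=-39, a(4)=-19, a(5)=20, a(6)=39, a(7)=19, a(8)=-20, a(9)=-39, a(10)=-19, a(11)=20, a(12)=39, a(13)=19, a(14)=-20, a(15)=-39, a(16)=-19, a(17)=20; answer 20
Part II: Y1 = 20; w = 10; remainder = value at the root: 7*(10)^2 + 8*(10)^1 - 2 = (700) + (80) + (-2) = 778; answer 778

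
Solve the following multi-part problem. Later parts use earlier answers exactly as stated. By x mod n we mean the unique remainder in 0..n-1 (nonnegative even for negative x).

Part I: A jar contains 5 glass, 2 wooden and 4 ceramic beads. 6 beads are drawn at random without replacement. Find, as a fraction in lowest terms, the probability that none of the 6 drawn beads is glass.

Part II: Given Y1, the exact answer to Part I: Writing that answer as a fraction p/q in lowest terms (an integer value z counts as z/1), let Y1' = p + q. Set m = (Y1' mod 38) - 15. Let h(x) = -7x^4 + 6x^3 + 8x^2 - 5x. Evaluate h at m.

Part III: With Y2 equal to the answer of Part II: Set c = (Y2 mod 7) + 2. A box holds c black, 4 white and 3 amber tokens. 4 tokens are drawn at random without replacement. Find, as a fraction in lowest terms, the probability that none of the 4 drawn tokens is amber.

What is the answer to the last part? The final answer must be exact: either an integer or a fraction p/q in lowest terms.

5/42

Part I: total draws C(11,6) = 462; favorable C(6,6) = 1; P = 1/462; answer 1/462
Part II: Y1 = 1/462; threaded value p + q = 463; m = -8; -7*(-8)^4 + 6*(-8)^3 + 8*(-8)^2 - 5*(-8)^1 = (-28672) + (-3072) + (512) + (40) = -31192; answer -31192
Part III: Y2 = -31192; c = 2; total draws C(9,4) = 126; favorable C(6,4) = 15; P = 5/42; answer 5/42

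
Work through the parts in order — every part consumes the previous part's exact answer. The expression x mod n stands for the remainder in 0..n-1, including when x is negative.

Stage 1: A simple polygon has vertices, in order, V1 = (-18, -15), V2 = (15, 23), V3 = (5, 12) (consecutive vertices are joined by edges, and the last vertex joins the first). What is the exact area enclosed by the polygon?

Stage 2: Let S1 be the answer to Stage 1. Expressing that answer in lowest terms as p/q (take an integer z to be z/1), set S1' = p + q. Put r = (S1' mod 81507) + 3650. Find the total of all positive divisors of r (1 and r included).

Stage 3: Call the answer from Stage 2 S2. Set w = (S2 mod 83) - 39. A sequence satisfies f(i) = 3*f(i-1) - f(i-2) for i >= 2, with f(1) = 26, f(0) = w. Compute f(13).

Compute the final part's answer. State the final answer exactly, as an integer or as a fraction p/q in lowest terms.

1162394

Stage 1: cross terms: (-18*23 - 15*-15)=-189, (15*12 - 5*23)=65, (5*-15 - -18*12)=141; twice the area = |17| = 17; area = 17/2; answer 17/2
Stage 2: S1 = 17/2; threaded value p + q = 19; r = 3669; 3669 = 3 * 1223; sigma = (1 + 3) * (1 + 1223) = 4 * 1224 = 4896; answer 4896
Stage 3: S2 = 4896; w = 43; f(2) = 3*(26) - 1*(43) = 35; iterating: f(2)=35, f(3)=79, f(4)=202, f(5)=527, f(6)=1379, f(7)=3610, f(8)=9451, f(9)=24743, f(10)=64778, f(11)=169591, f(12)=443995, f(13)=1162394; answer 1162394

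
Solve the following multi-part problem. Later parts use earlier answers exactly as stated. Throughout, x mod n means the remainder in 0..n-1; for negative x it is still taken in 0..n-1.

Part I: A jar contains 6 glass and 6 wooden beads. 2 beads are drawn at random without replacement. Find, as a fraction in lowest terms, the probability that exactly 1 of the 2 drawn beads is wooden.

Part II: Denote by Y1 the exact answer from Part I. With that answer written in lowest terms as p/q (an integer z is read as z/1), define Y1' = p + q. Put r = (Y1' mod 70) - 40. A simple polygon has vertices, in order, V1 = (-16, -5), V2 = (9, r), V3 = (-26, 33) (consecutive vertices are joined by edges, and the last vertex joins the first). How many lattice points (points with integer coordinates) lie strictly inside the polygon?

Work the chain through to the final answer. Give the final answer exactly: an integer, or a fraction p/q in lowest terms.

381

Part I: total draws C(12,2) = 66; favorable C(6,1)*C(6,1) = 36; P = 6/11; answer 6/11
Part II: Y1 = 6/11; threaded value p + q = 17; r = -23; cross terms: (-16*-23 - 9*-5)=413, (9*33 - -26*-23)=-301, (-26*-5 - -16*33)=658; twice the area = |770| = 770; area = 385; boundary points = 1 + 7 + 2 = 10; strictly interior points = area - boundary/2 + 1 = 381; answer 381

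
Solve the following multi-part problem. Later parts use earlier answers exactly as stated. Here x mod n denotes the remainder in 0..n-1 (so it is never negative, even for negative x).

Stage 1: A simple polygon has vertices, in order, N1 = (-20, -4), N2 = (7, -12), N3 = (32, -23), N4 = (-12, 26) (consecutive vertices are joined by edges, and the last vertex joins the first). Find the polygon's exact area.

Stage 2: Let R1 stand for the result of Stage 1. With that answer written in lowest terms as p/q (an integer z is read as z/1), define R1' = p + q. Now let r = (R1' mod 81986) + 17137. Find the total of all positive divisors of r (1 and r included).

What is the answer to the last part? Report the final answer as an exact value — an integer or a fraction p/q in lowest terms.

Stage 1: cross terms: (-20*-12 - 7*-4)=268, (7*-23 - 32*-12)=223, (32*26 - -12*-23)=556, (-12*-4 - -20*26)=568; twice the area = |1615| = 1615; area = 1615/2; answer 1615/2
Stage 2: R1 = 1615/2; threaded value p + q = 1617; r = 18754; 18754 = 2 * 9377; sigma = (1 + 2) * (1 + 9377) = 3 * 9378 = 28134; answer 28134

28134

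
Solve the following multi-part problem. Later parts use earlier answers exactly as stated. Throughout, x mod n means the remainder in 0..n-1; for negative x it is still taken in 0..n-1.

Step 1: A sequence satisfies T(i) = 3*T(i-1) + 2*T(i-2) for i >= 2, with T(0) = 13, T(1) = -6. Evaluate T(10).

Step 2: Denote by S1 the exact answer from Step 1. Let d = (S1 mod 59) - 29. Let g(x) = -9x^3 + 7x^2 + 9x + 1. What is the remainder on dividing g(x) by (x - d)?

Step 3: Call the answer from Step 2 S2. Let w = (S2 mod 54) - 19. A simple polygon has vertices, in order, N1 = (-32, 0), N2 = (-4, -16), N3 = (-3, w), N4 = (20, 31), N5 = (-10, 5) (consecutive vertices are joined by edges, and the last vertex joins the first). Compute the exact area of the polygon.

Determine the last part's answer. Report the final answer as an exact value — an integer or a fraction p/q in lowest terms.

1373/2

Step 1: T(2) = 3*(-6) + 2*(13) = 8; iterating: T(2)=8, T(3)=12, T(4)=52, T(5)=180, T(6)=644, T(7)=2292, T(8)=8164, T(9)=29076, T(10)=103556; answer 103556
Step 2: S1 = 103556; d = -18; remainder = value at the root: -9*(-18)^3 + 7*(-18)^2 + 9*(-18)^1 + 1 = (52488) + (2268) + (-162) + (1) = 54595; answer 54595
Step 3: S2 = 54595; w = -18; cross terms: (-32*-16 - -4*0)=512, (-4*-18 - -3*-16)=24, (-3*31 - 20*-18)=267, (20*5 - -10*31)=410, (-10*0 - -32*5)=160; twice the area = |1373| = 1373; area = 1373/2; answer 1373/2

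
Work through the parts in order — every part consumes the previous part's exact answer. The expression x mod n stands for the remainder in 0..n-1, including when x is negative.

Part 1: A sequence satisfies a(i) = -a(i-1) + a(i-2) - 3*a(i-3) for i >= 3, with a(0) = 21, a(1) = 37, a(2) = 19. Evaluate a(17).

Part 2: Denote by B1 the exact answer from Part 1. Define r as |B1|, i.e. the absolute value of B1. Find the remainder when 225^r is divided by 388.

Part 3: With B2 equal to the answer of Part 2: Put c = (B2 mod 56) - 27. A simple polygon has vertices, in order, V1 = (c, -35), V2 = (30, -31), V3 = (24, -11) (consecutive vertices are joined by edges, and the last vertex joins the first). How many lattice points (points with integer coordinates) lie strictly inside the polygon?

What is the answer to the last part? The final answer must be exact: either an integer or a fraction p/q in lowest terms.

487

Part 1: a(3) = -1*(19) + 1*(37) - 3*(21) = -45; iterating: a(3)=-45, a(4)=-47, a(5)=-55, a(6)=143, a(7)=-57, a(8)=365, a(9)=-851, a(10)=1387, a(11)=-3333, a(12)=7273, a(13)=-14767, a(14)=32039, a(15)=-68625, a(16)=144965, a(17)=-309707; answer -309707
Part 2: B1 = -309707; r = 309707; squarings mod 388: 225^1=225, 225^2=185, 225^4=81, 225^8=353, 225^16=61, 225^32=229, 225^64=61, 225^128=229, 225^256=61, 225^512=229, 225^1024=61, 225^2048=229, 225^4096=61, 225^8192=229, 225^16384=61, 225^32768=229, 225^65536=61, 225^131072=229, 225^262144=61; 225^309707 = 225^1 * 225^2 * 225^8 * 225^64 * 225^128 * 225^256 * 225^2048 * 225^4096 * 225^8192 * 225^32768 * 225^262144 = 65 (mod 388); answer 65
Part 3: B2 = 65; c = -18; cross terms: (-18*-31 - 30*-35)=1608, (30*-11 - 24*-31)=414, (24*-35 - -18*-11)=-1038; twice the area = |984| = 984; area = 492; boundary points = 4 + 2 + 6 = 12; strictly interior points = area - boundary/2 + 1 = 487; answer 487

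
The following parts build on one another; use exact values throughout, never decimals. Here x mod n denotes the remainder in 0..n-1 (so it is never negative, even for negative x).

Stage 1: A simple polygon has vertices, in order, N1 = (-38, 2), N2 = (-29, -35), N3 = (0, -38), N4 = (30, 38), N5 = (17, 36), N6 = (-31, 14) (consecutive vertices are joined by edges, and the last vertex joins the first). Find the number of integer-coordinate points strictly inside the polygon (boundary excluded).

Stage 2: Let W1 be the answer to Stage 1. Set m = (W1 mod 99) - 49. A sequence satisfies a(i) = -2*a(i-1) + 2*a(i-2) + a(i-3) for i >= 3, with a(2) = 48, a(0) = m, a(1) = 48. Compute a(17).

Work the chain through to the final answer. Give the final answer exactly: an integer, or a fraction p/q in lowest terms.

-16255842

Stage 1: cross terms: (-38*-35 - -29*2)=1388, (-29*-38 - 0*-35)=1102, (0*38 - 30*-38)=1140, (30*36 - 17*38)=434, (17*14 - -31*36)=1354, (-31*2 - -38*14)=470; twice the area = |5888| = 5888; area = 2944; boundary points = 1 + 1 + 2 + 1 + 2 + 1 = 8; strictly interior points = area - boundary/2 + 1 = 2941; answer 2941
Stage 2: W1 = 2941; m = 21; a(3) = -2*(48) + 2*(48) + 1*(21) = 21; iterating: a(3)=21, a(4)=102, a(5)=-114, a(6)=453, a(7)=-1032, a(8)=2856, a(9)=-7323, a(10)=19326, a(11)=-50442, a(12)=132213, a(13)=-345984, a(14)=905952, a(15)=-2371659, a(16)=6209238, a(17)=-16255842; answer -16255842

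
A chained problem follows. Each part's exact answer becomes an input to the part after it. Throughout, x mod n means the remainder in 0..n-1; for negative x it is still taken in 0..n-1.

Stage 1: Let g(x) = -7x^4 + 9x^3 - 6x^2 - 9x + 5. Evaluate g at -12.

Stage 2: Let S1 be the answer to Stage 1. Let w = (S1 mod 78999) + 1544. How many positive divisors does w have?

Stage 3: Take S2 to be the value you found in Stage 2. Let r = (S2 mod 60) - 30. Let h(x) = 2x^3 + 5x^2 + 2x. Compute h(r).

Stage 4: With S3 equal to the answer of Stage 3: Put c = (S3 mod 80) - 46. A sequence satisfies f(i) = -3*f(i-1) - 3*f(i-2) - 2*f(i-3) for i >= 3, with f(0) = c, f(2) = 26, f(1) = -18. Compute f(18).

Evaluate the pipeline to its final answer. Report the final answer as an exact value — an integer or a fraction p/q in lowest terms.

Stage 1: -7*(-12)^4 + 9*(-12)^3 - 6*(-12)^2 - 9*(-12)^1 + 5 = (-145152) + (-15552) + (-864) + (108) + (5) = -161455; answer -161455
Stage 2: S1 = -161455; w = 77086; 77086 = 2 * 38543; number of divisors = (1+1) * (1+1) = 4; answer 4
Stage 3: S2 = 4; r = -26; 2*(-26)^3 + 5*(-26)^2 + 2*(-26)^1 = (-35152) + (3380) + (-52) = -31824; answer -31824
Stage 4: S3 = -31824; c = -30; f(3) = -3*(26) - 3*(-18) - 2*(-30) = 36; iterating: f(3)=36, f(4)=-150, f(5)=290, f(6)=-492, f(7)=906, f(8)=-1822, f(9)=3732, f(10)=-7542, f(11)=15074, f(12)=-30060, f(13)=60042, f(14)=-120094, f(15)=240276, f(16)=-480630, f(17)=961250, f(18)=-1922412; answer -1922412

-1922412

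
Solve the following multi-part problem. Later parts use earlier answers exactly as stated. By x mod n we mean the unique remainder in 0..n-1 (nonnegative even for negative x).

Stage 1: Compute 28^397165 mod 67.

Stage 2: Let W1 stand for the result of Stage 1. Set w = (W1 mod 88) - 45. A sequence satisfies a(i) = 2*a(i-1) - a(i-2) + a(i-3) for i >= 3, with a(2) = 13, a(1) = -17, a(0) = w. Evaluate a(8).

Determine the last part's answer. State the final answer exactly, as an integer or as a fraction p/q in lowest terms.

-29

Stage 1: squarings mod 67: 28^1=28, 28^2=47, 28^4=65, 28^8=4, 28^16=16, 28^32=55, 28^64=10, 28^128=33, 28^256=17, 28^512=21, 28^1024=39, 28^2048=47, 28^4096=65, 28^8192=4, 28^16384=16, 28^32768=55, 28^65536=10, 28^131072=33, 28^262144=17; 28^397165 = 28^1 * 28^4 * 28^8 * 28^32 * 28^64 * 28^256 * 28^512 * 28^1024 * 28^2048 * 28^131072 * 28^262144 = 13 (mod 67); answer 13
Stage 2: W1 = 13; w = -32; a(3) = 2*(13) - 1*(-17) + 1*(-32) = 11; iterating: a(3)=11, a(4)=-8, a(5)=-14, a(6)=-9, a(7)=-12, a(8)=-29; answer -29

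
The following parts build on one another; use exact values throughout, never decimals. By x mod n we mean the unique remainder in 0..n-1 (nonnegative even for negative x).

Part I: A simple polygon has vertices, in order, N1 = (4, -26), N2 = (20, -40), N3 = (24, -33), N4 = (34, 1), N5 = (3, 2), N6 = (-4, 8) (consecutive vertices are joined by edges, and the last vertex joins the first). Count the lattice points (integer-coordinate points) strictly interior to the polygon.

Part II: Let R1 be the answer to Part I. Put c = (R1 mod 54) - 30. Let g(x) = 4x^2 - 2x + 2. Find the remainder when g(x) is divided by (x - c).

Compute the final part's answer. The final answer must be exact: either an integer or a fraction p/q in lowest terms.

Part I: cross terms: (4*-40 - 20*-26)=360, (20*-33 - 24*-40)=300, (24*1 - 34*-33)=1146, (34*2 - 3*1)=65, (3*8 - -4*2)=32, (-4*-26 - 4*8)=72; twice the area = |1975| = 1975; area = 1975/2; boundary points = 2 + 1 + 2 + 1 + 1 + 2 = 9; strictly interior points = area - boundary/2 + 1 = 984; answer 984
Part II: R1 = 984; c = -18; remainder = value at the root: 4*(-18)^2 - 2*(-18)^1 + 2 = (1296) + (36) + (2) = 1334; answer 1334

1334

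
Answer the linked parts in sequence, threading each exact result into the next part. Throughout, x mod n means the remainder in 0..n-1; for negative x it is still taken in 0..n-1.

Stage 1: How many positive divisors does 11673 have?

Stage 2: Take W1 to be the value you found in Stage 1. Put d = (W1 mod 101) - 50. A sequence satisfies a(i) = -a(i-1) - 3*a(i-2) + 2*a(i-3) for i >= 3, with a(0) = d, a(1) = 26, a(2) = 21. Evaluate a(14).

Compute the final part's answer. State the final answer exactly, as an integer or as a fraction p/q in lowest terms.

Stage 1: 11673 = 3^2 * 1297; number of divisors = (2+1) * (1+1) = 6; answer 6
Stage 2: W1 = 6; d = -44; a(3) = -1*(21) - 3*(26) + 2*(-44) = -187; iterating: a(3)=-187, a(4)=176, a(5)=427, a(6)=-1329, a(7)=400, a(8)=4441, a(9)=-8299, a(10)=-4224, a(11)=38003, a(12)=-41929, a(13)=-80528, a(14)=282321; answer 282321

282321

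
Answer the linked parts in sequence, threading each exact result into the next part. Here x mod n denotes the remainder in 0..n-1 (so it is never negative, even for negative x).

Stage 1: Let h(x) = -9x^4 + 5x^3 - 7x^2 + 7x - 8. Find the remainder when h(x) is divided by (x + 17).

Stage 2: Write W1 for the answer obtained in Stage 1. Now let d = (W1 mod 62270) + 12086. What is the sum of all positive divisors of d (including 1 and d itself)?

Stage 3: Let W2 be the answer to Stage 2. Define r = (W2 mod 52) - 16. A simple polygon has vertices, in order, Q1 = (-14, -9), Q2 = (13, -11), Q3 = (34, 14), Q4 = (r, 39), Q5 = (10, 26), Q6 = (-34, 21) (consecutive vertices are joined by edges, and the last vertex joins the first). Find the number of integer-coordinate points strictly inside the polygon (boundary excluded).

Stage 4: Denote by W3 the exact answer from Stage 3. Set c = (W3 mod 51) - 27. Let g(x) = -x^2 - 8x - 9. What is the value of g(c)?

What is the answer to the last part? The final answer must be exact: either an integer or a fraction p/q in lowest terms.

Stage 1: remainder = value at the root: -9*(-17)^4 + 5*(-17)^3 - 7*(-17)^2 + 7*(-17)^1 - 8 = (-751689) + (-24565) + (-2023) + (-119) + (-8) = -778404; answer -778404
Stage 2: W1 = -778404; d = 43192; 43192 = 2^3 * 5399; sigma = (1 + 2 + 4 + 8) * (1 + 5399) = 15 * 5400 = 81000; answer 81000
Stage 3: W2 = 81000; r = 20; cross terms: (-14*-11 - 13*-9)=271, (13*14 - 34*-11)=556, (34*39 - 20*14)=1046, (20*26 - 10*39)=130, (10*21 - -34*26)=1094, (-34*-9 - -14*21)=600; twice the area = |3697| = 3697; area = 3697/2; boundary points = 1 + 1 + 1 + 1 + 1 + 10 = 15; strictly interior points = area - boundary/2 + 1 = 1842; answer 1842
Stage 4: W3 = 1842; c = -21; -1*(-21)^2 - 8*(-21)^1 - 9 = (-441) + (168) + (-9) = -282; answer -282

-282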